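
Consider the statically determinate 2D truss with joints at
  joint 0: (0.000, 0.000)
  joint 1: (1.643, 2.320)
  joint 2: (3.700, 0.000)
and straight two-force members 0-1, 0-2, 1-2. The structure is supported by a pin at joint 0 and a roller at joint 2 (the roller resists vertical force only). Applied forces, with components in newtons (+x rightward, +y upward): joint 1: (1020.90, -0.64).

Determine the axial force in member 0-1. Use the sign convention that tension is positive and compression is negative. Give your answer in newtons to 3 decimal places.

783.963

N=3 nodes, M=3 members, R=3 reactions → 2N=6, M+R=6
member 0 (0-1): L=2.8429, (cx,cy)=(0.5779,0.8161)
member 1 (0-2): L=3.7000, (cx,cy)=(1.0000,0.0000)
member 2 (1-2): L=3.1006, (cx,cy)=(0.6634,-0.7482)
solve A·x = −loads:
  F[0-1] = +783.9627 N (tension)
  F[0-2] = +567.8172 N (tension)
  F[1-2] = -855.8908 N (compression)
  Rx@0 = -1020.9000 N
  Ry@0 = -639.7761 N
  Ry@2 = +640.4161 N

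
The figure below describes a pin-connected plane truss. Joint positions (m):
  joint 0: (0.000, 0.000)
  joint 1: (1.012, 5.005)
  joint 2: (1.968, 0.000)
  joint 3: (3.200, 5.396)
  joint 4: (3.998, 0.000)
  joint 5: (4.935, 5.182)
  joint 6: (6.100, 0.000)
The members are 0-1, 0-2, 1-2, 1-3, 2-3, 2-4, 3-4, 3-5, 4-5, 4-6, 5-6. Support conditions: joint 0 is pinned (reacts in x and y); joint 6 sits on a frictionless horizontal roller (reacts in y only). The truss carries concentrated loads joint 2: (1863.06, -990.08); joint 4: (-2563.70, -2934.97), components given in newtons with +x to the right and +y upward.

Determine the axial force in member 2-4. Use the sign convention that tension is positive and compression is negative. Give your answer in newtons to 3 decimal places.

-1792.261

N=7 nodes, M=11 members, R=3 reactions → 2N=14, M+R=14
member 0 (0-1): L=5.1063, (cx,cy)=(0.1982,0.9802)
member 1 (0-2): L=1.9680, (cx,cy)=(1.0000,0.0000)
member 2 (1-2): L=5.0955, (cx,cy)=(0.1876,-0.9822)
member 3 (1-3): L=2.2227, (cx,cy)=(0.9844,0.1759)
member 4 (2-3): L=5.5349, (cx,cy)=(0.2226,0.9749)
member 5 (2-4): L=2.0300, (cx,cy)=(1.0000,0.0000)
member 6 (3-4): L=5.4547, (cx,cy)=(0.1463,-0.9892)
member 7 (3-5): L=1.7481, (cx,cy)=(0.9925,-0.1224)
member 8 (4-5): L=5.2660, (cx,cy)=(0.1779,0.9840)
member 9 (4-6): L=2.1020, (cx,cy)=(1.0000,0.0000)
member 10 (5-6): L=5.3113, (cx,cy)=(0.2193,-0.9756)
solve A·x = −loads:
  F[0-1] = -1716.0586 N (compression)
  F[0-2] = -360.5394 N (compression)
  F[1-2] = +1596.0729 N (tension)
  F[1-3] = -649.6828 N (compression)
  F[2-3] = -592.5150 N (compression)
  F[2-4] = -1792.2613 N (compression)
  F[3-4] = +810.4343 N (tension)
  F[3-5] = -896.7466 N (compression)
  F[4-5] = +2167.8484 N (tension)
  F[4-6] = +504.2707 N (tension)
  F[5-6] = -2299.0163 N (compression)
  Rx@0 = +700.6400 N
  Ry@0 = +1682.0193 N
  Ry@6 = +2243.0307 N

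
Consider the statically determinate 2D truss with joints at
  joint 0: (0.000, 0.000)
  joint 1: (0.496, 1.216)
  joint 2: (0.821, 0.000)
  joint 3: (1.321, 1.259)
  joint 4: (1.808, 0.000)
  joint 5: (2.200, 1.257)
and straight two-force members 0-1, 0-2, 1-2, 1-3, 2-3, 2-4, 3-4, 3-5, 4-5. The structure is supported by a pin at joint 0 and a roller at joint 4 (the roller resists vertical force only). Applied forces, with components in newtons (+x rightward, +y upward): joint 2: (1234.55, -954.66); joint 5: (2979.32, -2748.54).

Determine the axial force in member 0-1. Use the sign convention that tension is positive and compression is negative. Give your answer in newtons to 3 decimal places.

N=6 nodes, M=9 members, R=3 reactions → 2N=12, M+R=12
member 0 (0-1): L=1.3133, (cx,cy)=(0.3777,0.9259)
member 1 (0-2): L=0.8210, (cx,cy)=(1.0000,0.0000)
member 2 (1-2): L=1.2587, (cx,cy)=(0.2582,-0.9661)
member 3 (1-3): L=0.8261, (cx,cy)=(0.9986,0.0521)
member 4 (2-3): L=1.3547, (cx,cy)=(0.3691,0.9294)
member 5 (2-4): L=0.9870, (cx,cy)=(1.0000,0.0000)
member 6 (3-4): L=1.3499, (cx,cy)=(0.3608,-0.9327)
member 7 (3-5): L=0.8790, (cx,cy)=(1.0000,-0.0023)
member 8 (4-5): L=1.3167, (cx,cy)=(0.2977,0.9547)
solve A·x = −loads:
  F[0-1] = +2317.7870 N (tension)
  F[0-2] = +3338.4793 N (tension)
  F[1-2] = -2144.3495 N (compression)
  F[1-3] = +1431.0156 N (tension)
  F[2-3] = +3256.2145 N (tension)
  F[2-4] = +348.3800 N (tension)
  F[3-4] = -3334.0270 N (compression)
  F[3-5] = +3833.7518 N (tension)
  F[4-5] = -2869.9537 N (compression)
  Rx@0 = -4213.8700 N
  Ry@0 = -2146.1192 N
  Ry@4 = +5849.3192 N

2317.787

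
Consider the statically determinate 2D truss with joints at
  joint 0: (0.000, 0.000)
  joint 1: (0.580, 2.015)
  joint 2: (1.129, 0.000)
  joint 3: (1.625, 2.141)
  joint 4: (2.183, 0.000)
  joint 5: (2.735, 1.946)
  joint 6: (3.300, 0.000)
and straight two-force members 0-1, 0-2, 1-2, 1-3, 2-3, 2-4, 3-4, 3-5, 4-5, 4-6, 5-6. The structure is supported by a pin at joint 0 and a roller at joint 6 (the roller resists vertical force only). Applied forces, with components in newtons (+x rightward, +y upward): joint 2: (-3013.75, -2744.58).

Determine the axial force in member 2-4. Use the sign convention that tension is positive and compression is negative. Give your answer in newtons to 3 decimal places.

N=7 nodes, M=11 members, R=3 reactions → 2N=14, M+R=14
member 0 (0-1): L=2.0968, (cx,cy)=(0.2766,0.9610)
member 1 (0-2): L=1.1290, (cx,cy)=(1.0000,0.0000)
member 2 (1-2): L=2.0885, (cx,cy)=(0.2629,-0.9648)
member 3 (1-3): L=1.0526, (cx,cy)=(0.9928,0.1197)
member 4 (2-3): L=2.1977, (cx,cy)=(0.2257,0.9742)
member 5 (2-4): L=1.0540, (cx,cy)=(1.0000,0.0000)
member 6 (3-4): L=2.2125, (cx,cy)=(0.2522,-0.9677)
member 7 (3-5): L=1.1270, (cx,cy)=(0.9849,-0.1730)
member 8 (4-5): L=2.0228, (cx,cy)=(0.2729,0.9620)
member 9 (4-6): L=1.1170, (cx,cy)=(1.0000,0.0000)
member 10 (5-6): L=2.0264, (cx,cy)=(0.2788,-0.9603)
solve A·x = −loads:
  F[0-1] = -1878.9120 N (compression)
  F[0-2] = -2494.0237 N (compression)
  F[1-2] = +1749.0116 N (tension)
  F[1-3] = -986.5909 N (compression)
  F[2-3] = +1085.0770 N (tension)
  F[2-4] = +734.6053 N (tension)
  F[3-4] = -877.1429 N (compression)
  F[3-5] = -521.2508 N (compression)
  F[4-5] = +882.2763 N (tension)
  F[4-6] = +272.6224 N (tension)
  F[5-6] = -977.7549 N (compression)
  Rx@0 = +3013.7500 N
  Ry@0 = +1805.6010 N
  Ry@6 = +938.9790 N

734.605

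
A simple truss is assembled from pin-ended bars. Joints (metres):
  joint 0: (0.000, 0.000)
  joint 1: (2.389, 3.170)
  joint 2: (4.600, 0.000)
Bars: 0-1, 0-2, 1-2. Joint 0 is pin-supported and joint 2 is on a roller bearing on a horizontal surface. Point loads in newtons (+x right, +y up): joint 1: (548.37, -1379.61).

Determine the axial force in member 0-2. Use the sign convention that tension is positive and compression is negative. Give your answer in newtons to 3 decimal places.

N=3 nodes, M=3 members, R=3 reactions → 2N=6, M+R=6
member 0 (0-1): L=3.9694, (cx,cy)=(0.6019,0.7986)
member 1 (0-2): L=4.6000, (cx,cy)=(1.0000,0.0000)
member 2 (1-2): L=3.8649, (cx,cy)=(0.5721,-0.8202)
solve A·x = −loads:
  F[0-1] = -357.1394 N (compression)
  F[0-2] = +763.3153 N (tension)
  F[1-2] = -1334.2985 N (compression)
  Rx@0 = -548.3700 N
  Ry@0 = +285.2141 N
  Ry@2 = +1094.3959 N

763.315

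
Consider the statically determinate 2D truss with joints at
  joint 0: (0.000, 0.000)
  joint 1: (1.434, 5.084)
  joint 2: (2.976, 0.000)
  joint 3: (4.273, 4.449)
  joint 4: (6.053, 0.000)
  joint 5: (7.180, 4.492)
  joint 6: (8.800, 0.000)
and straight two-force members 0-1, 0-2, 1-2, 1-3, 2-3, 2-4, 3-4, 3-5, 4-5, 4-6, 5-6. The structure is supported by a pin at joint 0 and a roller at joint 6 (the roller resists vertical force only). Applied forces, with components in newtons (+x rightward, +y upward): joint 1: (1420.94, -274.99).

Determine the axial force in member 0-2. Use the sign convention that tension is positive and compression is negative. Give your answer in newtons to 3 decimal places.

N=7 nodes, M=11 members, R=3 reactions → 2N=14, M+R=14
member 0 (0-1): L=5.2824, (cx,cy)=(0.2715,0.9624)
member 1 (0-2): L=2.9760, (cx,cy)=(1.0000,0.0000)
member 2 (1-2): L=5.3127, (cx,cy)=(0.2902,-0.9570)
member 3 (1-3): L=2.9091, (cx,cy)=(0.9759,-0.2183)
member 4 (2-3): L=4.6342, (cx,cy)=(0.2799,0.9600)
member 5 (2-4): L=3.0770, (cx,cy)=(1.0000,0.0000)
member 6 (3-4): L=4.7919, (cx,cy)=(0.3715,-0.9284)
member 7 (3-5): L=2.9073, (cx,cy)=(0.9999,0.0148)
member 8 (4-5): L=4.6312, (cx,cy)=(0.2433,0.9699)
member 9 (4-6): L=2.7470, (cx,cy)=(1.0000,0.0000)
member 10 (5-6): L=4.7752, (cx,cy)=(0.3393,-0.9407)
solve A·x = −loads:
  F[0-1] = +613.7861 N (tension)
  F[0-2] = +1254.3160 N (tension)
  F[1-2] = -656.0007 N (compression)
  F[1-3] = -1090.2015 N (compression)
  F[2-3] = +653.8929 N (tension)
  F[2-4] = +880.9046 N (tension)
  F[3-4] = -940.9111 N (compression)
  F[3-5] = -531.4494 N (compression)
  F[4-5] = +900.6618 N (tension)
  F[4-6] = +312.2166 N (tension)
  F[5-6] = -920.3053 N (compression)
  Rx@0 = -1420.9400 N
  Ry@0 = -590.7367 N
  Ry@6 = +865.7267 N

1254.316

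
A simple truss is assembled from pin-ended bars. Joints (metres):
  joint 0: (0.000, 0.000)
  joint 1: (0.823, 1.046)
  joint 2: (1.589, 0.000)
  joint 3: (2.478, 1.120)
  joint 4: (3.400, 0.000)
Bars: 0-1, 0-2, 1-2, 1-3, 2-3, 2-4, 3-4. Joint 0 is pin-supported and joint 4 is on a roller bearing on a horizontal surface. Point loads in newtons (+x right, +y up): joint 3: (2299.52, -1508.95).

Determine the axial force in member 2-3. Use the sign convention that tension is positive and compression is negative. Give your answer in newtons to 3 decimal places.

415.434

N=5 nodes, M=7 members, R=3 reactions → 2N=10, M+R=10
member 0 (0-1): L=1.3310, (cx,cy)=(0.6184,0.7859)
member 1 (0-2): L=1.5890, (cx,cy)=(1.0000,0.0000)
member 2 (1-2): L=1.2965, (cx,cy)=(0.5908,-0.8068)
member 3 (1-3): L=1.6567, (cx,cy)=(0.9990,0.0447)
member 4 (2-3): L=1.4299, (cx,cy)=(0.6217,0.7833)
member 5 (2-4): L=1.8110, (cx,cy)=(1.0000,0.0000)
member 6 (3-4): L=1.4507, (cx,cy)=(0.6356,-0.7720)
solve A·x = −loads:
  F[0-1] = +443.1820 N (tension)
  F[0-2] = +2025.4774 N (tension)
  F[1-2] = -403.3101 N (compression)
  F[1-3] = +512.8416 N (tension)
  F[2-3] = +415.4344 N (tension)
  F[2-4] = +1528.9124 N (tension)
  F[3-4] = -2405.6060 N (compression)
  Rx@0 = -2299.5200 N
  Ry@0 = -348.2972 N
  Ry@4 = +1857.2472 N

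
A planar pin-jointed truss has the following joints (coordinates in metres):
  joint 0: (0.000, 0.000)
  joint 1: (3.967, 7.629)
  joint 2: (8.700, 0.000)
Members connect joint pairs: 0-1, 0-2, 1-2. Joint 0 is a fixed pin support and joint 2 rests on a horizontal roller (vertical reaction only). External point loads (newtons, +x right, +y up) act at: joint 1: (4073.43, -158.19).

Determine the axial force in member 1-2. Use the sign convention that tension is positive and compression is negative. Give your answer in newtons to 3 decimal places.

N=3 nodes, M=3 members, R=3 reactions → 2N=6, M+R=6
member 0 (0-1): L=8.5988, (cx,cy)=(0.4613,0.8872)
member 1 (0-2): L=8.7000, (cx,cy)=(1.0000,0.0000)
member 2 (1-2): L=8.9779, (cx,cy)=(0.5272,-0.8498)
solve A·x = −loads:
  F[0-1] = +3929.0315 N (tension)
  F[0-2] = +2260.7893 N (tension)
  F[1-2] = -4288.4367 N (compression)
  Rx@0 = -4073.4300 N
  Ry@0 = -3485.9177 N
  Ry@2 = +3644.1077 N

-4288.437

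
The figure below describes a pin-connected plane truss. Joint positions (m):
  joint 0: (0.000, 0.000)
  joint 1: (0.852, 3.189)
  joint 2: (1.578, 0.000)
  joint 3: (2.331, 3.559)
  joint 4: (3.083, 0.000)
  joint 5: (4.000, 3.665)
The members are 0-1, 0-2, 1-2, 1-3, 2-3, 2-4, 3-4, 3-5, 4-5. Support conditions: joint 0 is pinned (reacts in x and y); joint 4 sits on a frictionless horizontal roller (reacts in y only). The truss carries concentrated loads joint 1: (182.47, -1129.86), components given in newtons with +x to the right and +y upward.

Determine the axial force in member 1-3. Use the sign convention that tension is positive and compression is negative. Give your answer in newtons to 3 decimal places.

N=6 nodes, M=9 members, R=3 reactions → 2N=12, M+R=12
member 0 (0-1): L=3.3009, (cx,cy)=(0.2581,0.9661)
member 1 (0-2): L=1.5780, (cx,cy)=(1.0000,0.0000)
member 2 (1-2): L=3.2706, (cx,cy)=(0.2220,-0.9751)
member 3 (1-3): L=1.5246, (cx,cy)=(0.9701,0.2427)
member 4 (2-3): L=3.6378, (cx,cy)=(0.2070,0.9783)
member 5 (2-4): L=1.5050, (cx,cy)=(1.0000,0.0000)
member 6 (3-4): L=3.6376, (cx,cy)=(0.2067,-0.9784)
member 7 (3-5): L=1.6724, (cx,cy)=(0.9980,0.0634)
member 8 (4-5): L=3.7780, (cx,cy)=(0.2427,0.9701)
solve A·x = −loads:
  F[0-1] = -650.9321 N (compression)
  F[0-2] = +350.4855 N (tension)
  F[1-2] = -571.1966 N (compression)
  F[1-3] = -230.5861 N (compression)
  F[2-3] = +569.2754 N (tension)
  F[2-4] = +105.8558 N (tension)
  F[3-4] = -512.0466 N (compression)
  F[3-5] = +0.0000 N (tension)
  F[4-5] = +0.0000 N (tension)
  Rx@0 = -182.4700 N
  Ry@0 = +628.8747 N
  Ry@4 = +500.9853 N

-230.586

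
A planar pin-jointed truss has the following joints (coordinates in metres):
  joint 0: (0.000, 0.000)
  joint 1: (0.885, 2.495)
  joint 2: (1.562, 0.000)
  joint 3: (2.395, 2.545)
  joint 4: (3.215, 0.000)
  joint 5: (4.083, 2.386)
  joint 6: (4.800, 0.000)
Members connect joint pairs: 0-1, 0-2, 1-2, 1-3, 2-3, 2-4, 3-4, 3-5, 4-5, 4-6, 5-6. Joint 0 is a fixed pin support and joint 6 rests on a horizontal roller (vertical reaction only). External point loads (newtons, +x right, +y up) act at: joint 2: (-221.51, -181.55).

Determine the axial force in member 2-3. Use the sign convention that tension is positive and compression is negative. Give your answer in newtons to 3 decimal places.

N=7 nodes, M=11 members, R=3 reactions → 2N=14, M+R=14
member 0 (0-1): L=2.6473, (cx,cy)=(0.3343,0.9425)
member 1 (0-2): L=1.5620, (cx,cy)=(1.0000,0.0000)
member 2 (1-2): L=2.5852, (cx,cy)=(0.2619,-0.9651)
member 3 (1-3): L=1.5108, (cx,cy)=(0.9995,0.0331)
member 4 (2-3): L=2.6779, (cx,cy)=(0.3111,0.9504)
member 5 (2-4): L=1.6530, (cx,cy)=(1.0000,0.0000)
member 6 (3-4): L=2.6738, (cx,cy)=(0.3067,-0.9518)
member 7 (3-5): L=1.6955, (cx,cy)=(0.9956,-0.0938)
member 8 (4-5): L=2.5390, (cx,cy)=(0.3419,0.9397)
member 9 (4-6): L=1.5850, (cx,cy)=(1.0000,0.0000)
member 10 (5-6): L=2.4914, (cx,cy)=(0.2878,-0.9577)
solve A·x = −loads:
  F[0-1] = -129.9470 N (compression)
  F[0-2] = -178.0685 N (compression)
  F[1-2] = +124.2919 N (tension)
  F[1-3] = -76.0319 N (compression)
  F[2-3] = +64.8111 N (tension)
  F[2-4] = +55.8294 N (tension)
  F[3-4] = -58.3151 N (compression)
  F[3-5] = -38.1136 N (compression)
  F[4-5] = +59.0639 N (tension)
  F[4-6] = +17.7535 N (tension)
  F[5-6] = -61.6892 N (compression)
  Rx@0 = +221.5100 N
  Ry@0 = +122.4706 N
  Ry@6 = +59.0794 N

64.811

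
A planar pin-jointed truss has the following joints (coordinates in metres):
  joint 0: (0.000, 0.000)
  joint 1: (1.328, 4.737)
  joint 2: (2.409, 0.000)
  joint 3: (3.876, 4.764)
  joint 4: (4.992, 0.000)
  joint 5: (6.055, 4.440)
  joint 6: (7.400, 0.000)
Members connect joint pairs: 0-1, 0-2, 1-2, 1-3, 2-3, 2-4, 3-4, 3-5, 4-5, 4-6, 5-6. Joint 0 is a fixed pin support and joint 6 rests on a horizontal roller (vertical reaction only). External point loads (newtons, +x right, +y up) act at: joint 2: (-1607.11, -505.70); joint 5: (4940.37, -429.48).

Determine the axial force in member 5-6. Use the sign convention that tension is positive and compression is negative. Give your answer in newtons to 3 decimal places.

N=7 nodes, M=11 members, R=3 reactions → 2N=14, M+R=14
member 0 (0-1): L=4.9196, (cx,cy)=(0.2699,0.9629)
member 1 (0-2): L=2.4090, (cx,cy)=(1.0000,0.0000)
member 2 (1-2): L=4.8588, (cx,cy)=(0.2225,-0.9749)
member 3 (1-3): L=2.5481, (cx,cy)=(0.9999,0.0106)
member 4 (2-3): L=4.9848, (cx,cy)=(0.2943,0.9557)
member 5 (2-4): L=2.5830, (cx,cy)=(1.0000,0.0000)
member 6 (3-4): L=4.8930, (cx,cy)=(0.2281,-0.9736)
member 7 (3-5): L=2.2030, (cx,cy)=(0.9891,-0.1471)
member 8 (4-5): L=4.5655, (cx,cy)=(0.2328,0.9725)
member 9 (4-6): L=2.4080, (cx,cy)=(1.0000,0.0000)
member 10 (5-6): L=4.6392, (cx,cy)=(0.2899,-0.9571)
solve A·x = −loads:
  F[0-1] = +2643.2097 N (tension)
  F[0-2] = +2619.7545 N (tension)
  F[1-2] = -2596.4822 N (compression)
  F[1-3] = +1291.2534 N (tension)
  F[2-3] = +3177.8389 N (tension)
  F[2-4] = +2713.9596 N (tension)
  F[3-4] = -3598.7405 N (compression)
  F[3-5] = +3080.7214 N (tension)
  F[4-5] = +3602.9052 N (tension)
  F[4-6] = +1054.2701 N (tension)
  F[5-6] = -3636.4465 N (compression)
  Rx@0 = -3333.2600 N
  Ry@0 = -2545.0870 N
  Ry@6 = +3480.2670 N

-3636.447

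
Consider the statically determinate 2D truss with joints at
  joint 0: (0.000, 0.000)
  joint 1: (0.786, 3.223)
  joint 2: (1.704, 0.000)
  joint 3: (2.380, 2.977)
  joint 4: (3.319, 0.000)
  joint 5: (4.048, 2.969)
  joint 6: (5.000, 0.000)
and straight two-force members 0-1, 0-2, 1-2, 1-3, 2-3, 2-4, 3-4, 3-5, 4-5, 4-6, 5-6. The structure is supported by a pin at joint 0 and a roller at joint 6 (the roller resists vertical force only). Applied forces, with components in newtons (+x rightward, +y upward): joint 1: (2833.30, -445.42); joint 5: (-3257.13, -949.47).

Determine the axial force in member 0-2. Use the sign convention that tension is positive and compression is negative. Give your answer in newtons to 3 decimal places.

N=7 nodes, M=11 members, R=3 reactions → 2N=14, M+R=14
member 0 (0-1): L=3.3175, (cx,cy)=(0.2369,0.9715)
member 1 (0-2): L=1.7040, (cx,cy)=(1.0000,0.0000)
member 2 (1-2): L=3.3512, (cx,cy)=(0.2739,-0.9617)
member 3 (1-3): L=1.6129, (cx,cy)=(0.9883,-0.1525)
member 4 (2-3): L=3.0528, (cx,cy)=(0.2214,0.9752)
member 5 (2-4): L=1.6150, (cx,cy)=(1.0000,0.0000)
member 6 (3-4): L=3.1216, (cx,cy)=(0.3008,-0.9537)
member 7 (3-5): L=1.6680, (cx,cy)=(1.0000,-0.0048)
member 8 (4-5): L=3.0572, (cx,cy)=(0.2385,0.9712)
member 9 (4-6): L=1.6810, (cx,cy)=(1.0000,0.0000)
member 10 (5-6): L=3.1179, (cx,cy)=(0.3053,-0.9522)
solve A·x = −loads:
  F[0-1] = -683.3754 N (compression)
  F[0-2] = -261.9190 N (compression)
  F[1-2] = +740.3640 N (tension)
  F[1-3] = -3235.8811 N (compression)
  F[2-3] = -730.1709 N (compression)
  F[2-4] = +102.5779 N (tension)
  F[3-4] = +246.3780 N (tension)
  F[3-5] = -3433.8602 N (compression)
  F[4-5] = -241.9461 N (compression)
  F[4-6] = +234.3838 N (tension)
  F[5-6] = -767.6303 N (compression)
  Rx@0 = +423.8300 N
  Ry@0 = +663.9177 N
  Ry@6 = +730.9723 N

-261.919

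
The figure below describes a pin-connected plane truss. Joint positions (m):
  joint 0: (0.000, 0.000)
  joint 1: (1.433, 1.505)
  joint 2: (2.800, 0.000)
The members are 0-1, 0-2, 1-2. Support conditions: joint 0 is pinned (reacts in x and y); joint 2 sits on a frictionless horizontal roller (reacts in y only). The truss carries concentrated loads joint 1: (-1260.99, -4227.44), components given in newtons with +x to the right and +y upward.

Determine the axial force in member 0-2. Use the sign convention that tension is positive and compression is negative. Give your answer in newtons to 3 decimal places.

N=3 nodes, M=3 members, R=3 reactions → 2N=6, M+R=6
member 0 (0-1): L=2.0781, (cx,cy)=(0.6896,0.7242)
member 1 (0-2): L=2.8000, (cx,cy)=(1.0000,0.0000)
member 2 (1-2): L=2.0332, (cx,cy)=(0.6724,-0.7402)
solve A·x = −loads:
  F[0-1] = -3785.7090 N (compression)
  F[0-2] = +1349.5254 N (tension)
  F[1-2] = -2007.1635 N (compression)
  Rx@0 = +1260.9900 N
  Ry@0 = +2741.6787 N
  Ry@2 = +1485.7613 N

1349.525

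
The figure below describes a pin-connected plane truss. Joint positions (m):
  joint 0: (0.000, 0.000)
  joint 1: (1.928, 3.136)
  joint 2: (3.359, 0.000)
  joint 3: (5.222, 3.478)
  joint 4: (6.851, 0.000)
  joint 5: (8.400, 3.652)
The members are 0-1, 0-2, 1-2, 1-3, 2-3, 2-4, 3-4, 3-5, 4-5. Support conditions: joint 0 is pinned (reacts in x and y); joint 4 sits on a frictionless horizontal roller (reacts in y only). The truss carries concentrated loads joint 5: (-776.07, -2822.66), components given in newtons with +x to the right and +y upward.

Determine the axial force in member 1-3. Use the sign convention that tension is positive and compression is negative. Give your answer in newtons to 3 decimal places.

230.828

N=6 nodes, M=9 members, R=3 reactions → 2N=12, M+R=12
member 0 (0-1): L=3.6813, (cx,cy)=(0.5237,0.8519)
member 1 (0-2): L=3.3590, (cx,cy)=(1.0000,0.0000)
member 2 (1-2): L=3.4471, (cx,cy)=(0.4151,-0.9098)
member 3 (1-3): L=3.3117, (cx,cy)=(0.9947,0.1033)
member 4 (2-3): L=3.9455, (cx,cy)=(0.4722,0.8815)
member 5 (2-4): L=3.4920, (cx,cy)=(1.0000,0.0000)
member 6 (3-4): L=3.8406, (cx,cy)=(0.4242,-0.9056)
member 7 (3-5): L=3.1828, (cx,cy)=(0.9985,0.0547)
member 8 (4-5): L=3.9669, (cx,cy)=(0.3905,0.9206)
solve A·x = −loads:
  F[0-1] = +263.5415 N (tension)
  F[0-2] = -914.0956 N (compression)
  F[1-2] = -220.5734 N (compression)
  F[1-3] = +230.8276 N (tension)
  F[2-3] = +227.6440 N (tension)
  F[2-4] = -1113.1522 N (compression)
  F[3-4] = -221.8429 N (compression)
  F[3-5] = +431.8235 N (tension)
  F[4-5] = -3091.7125 N (compression)
  Rx@0 = +776.0700 N
  Ry@0 = -224.5063 N
  Ry@4 = +3047.1663 N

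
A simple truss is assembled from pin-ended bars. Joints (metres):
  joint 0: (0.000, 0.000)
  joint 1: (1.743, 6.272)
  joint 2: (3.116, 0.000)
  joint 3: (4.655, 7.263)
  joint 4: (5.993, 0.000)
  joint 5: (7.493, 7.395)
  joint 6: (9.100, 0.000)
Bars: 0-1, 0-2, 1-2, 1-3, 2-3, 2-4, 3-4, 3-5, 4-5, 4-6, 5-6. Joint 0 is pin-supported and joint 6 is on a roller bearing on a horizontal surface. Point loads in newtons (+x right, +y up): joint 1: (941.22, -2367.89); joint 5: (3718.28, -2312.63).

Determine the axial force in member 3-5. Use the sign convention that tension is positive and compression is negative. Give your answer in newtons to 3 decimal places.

1672.237

N=7 nodes, M=11 members, R=3 reactions → 2N=14, M+R=14
member 0 (0-1): L=6.5097, (cx,cy)=(0.2678,0.9635)
member 1 (0-2): L=3.1160, (cx,cy)=(1.0000,0.0000)
member 2 (1-2): L=6.4205, (cx,cy)=(0.2138,-0.9769)
member 3 (1-3): L=3.0760, (cx,cy)=(0.9467,0.3222)
member 4 (2-3): L=7.4243, (cx,cy)=(0.2073,0.9783)
member 5 (2-4): L=2.8770, (cx,cy)=(1.0000,0.0000)
member 6 (3-4): L=7.3852, (cx,cy)=(0.1812,-0.9835)
member 7 (3-5): L=2.8411, (cx,cy)=(0.9989,0.0465)
member 8 (4-5): L=7.5456, (cx,cy)=(0.1988,0.9800)
member 9 (4-6): L=3.1070, (cx,cy)=(1.0000,0.0000)
member 10 (5-6): L=7.5676, (cx,cy)=(0.2124,-0.9772)
solve A·x = −loads:
  F[0-1] = +1398.6569 N (tension)
  F[0-2] = +4285.0029 N (tension)
  F[1-2] = -3723.4988 N (compression)
  F[1-3] = +242.4581 N (tension)
  F[2-3] = +3718.1269 N (tension)
  F[2-4] = +2718.0067 N (tension)
  F[3-4] = -3698.9970 N (compression)
  F[3-5] = +1672.2367 N (tension)
  F[4-5] = +3711.8655 N (tension)
  F[4-6] = +1309.9620 N (tension)
  F[5-6] = -6168.7993 N (compression)
  Rx@0 = -4659.5000 N
  Ry@0 = -1347.5878 N
  Ry@6 = +6028.1078 N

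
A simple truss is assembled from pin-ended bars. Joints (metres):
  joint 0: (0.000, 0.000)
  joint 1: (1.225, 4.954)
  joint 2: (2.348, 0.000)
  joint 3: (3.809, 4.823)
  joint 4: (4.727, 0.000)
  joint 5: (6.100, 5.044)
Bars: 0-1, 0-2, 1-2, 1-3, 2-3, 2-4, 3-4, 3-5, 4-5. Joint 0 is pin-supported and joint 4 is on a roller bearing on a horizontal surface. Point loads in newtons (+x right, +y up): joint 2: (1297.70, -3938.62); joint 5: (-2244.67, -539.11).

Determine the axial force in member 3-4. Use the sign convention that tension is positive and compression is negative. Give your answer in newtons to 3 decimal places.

N=6 nodes, M=9 members, R=3 reactions → 2N=12, M+R=12
member 0 (0-1): L=5.1032, (cx,cy)=(0.2400,0.9708)
member 1 (0-2): L=2.3480, (cx,cy)=(1.0000,0.0000)
member 2 (1-2): L=5.0797, (cx,cy)=(0.2211,-0.9753)
member 3 (1-3): L=2.5873, (cx,cy)=(0.9987,-0.0506)
member 4 (2-3): L=5.0394, (cx,cy)=(0.2899,0.9571)
member 5 (2-4): L=2.3790, (cx,cy)=(1.0000,0.0000)
member 6 (3-4): L=4.9096, (cx,cy)=(0.1870,-0.9824)
member 7 (3-5): L=2.3016, (cx,cy)=(0.9954,0.0960)
member 8 (4-5): L=5.2275, (cx,cy)=(0.2626,0.9649)
solve A·x = −loads:
  F[0-1] = -4347.9634 N (compression)
  F[0-2] = +96.7371 N (tension)
  F[1-2] = +4433.1259 N (tension)
  F[1-3] = -2026.3661 N (compression)
  F[2-3] = -402.0830 N (compression)
  F[2-4] = -104.3336 N (compression)
  F[3-4] = +75.7199 N (tension)
  F[3-5] = -2164.4956 N (compression)
  F[4-5] = -343.3317 N (compression)
  Rx@0 = +946.9700 N
  Ry@0 = +4220.8366 N
  Ry@4 = +256.8934 N

75.720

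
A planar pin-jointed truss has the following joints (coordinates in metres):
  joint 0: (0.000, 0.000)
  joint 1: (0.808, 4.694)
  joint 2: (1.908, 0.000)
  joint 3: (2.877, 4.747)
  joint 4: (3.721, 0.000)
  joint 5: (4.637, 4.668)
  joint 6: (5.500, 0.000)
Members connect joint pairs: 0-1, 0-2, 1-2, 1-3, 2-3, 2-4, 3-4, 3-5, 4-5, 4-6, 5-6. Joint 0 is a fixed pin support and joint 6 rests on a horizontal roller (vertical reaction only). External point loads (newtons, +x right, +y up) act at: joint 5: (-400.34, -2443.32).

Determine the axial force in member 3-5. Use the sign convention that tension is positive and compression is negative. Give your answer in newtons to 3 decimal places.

N=7 nodes, M=11 members, R=3 reactions → 2N=14, M+R=14
member 0 (0-1): L=4.7630, (cx,cy)=(0.1696,0.9855)
member 1 (0-2): L=1.9080, (cx,cy)=(1.0000,0.0000)
member 2 (1-2): L=4.8212, (cx,cy)=(0.2282,-0.9736)
member 3 (1-3): L=2.0697, (cx,cy)=(0.9997,0.0256)
member 4 (2-3): L=4.8449, (cx,cy)=(0.2000,0.9798)
member 5 (2-4): L=1.8130, (cx,cy)=(1.0000,0.0000)
member 6 (3-4): L=4.8214, (cx,cy)=(0.1751,-0.9846)
member 7 (3-5): L=1.7618, (cx,cy)=(0.9990,-0.0448)
member 8 (4-5): L=4.7570, (cx,cy)=(0.1926,0.9813)
member 9 (4-6): L=1.7790, (cx,cy)=(1.0000,0.0000)
member 10 (5-6): L=4.7471, (cx,cy)=(0.1818,-0.9833)
solve A·x = −loads:
  F[0-1] = -733.7941 N (compression)
  F[0-2] = -275.8594 N (compression)
  F[1-2] = +735.0621 N (tension)
  F[1-3] = -292.2887 N (compression)
  F[2-3] = -730.4321 N (compression)
  F[2-4] = +37.9426 N (tension)
  F[3-4] = +760.5509 N (tension)
  F[3-5] = -571.9933 N (compression)
  F[4-5] = -763.0881 N (compression)
  F[4-6] = +318.0161 N (tension)
  F[5-6] = -1749.3112 N (compression)
  Rx@0 = +400.3400 N
  Ry@0 = +723.1586 N
  Ry@6 = +1720.1614 N

-571.993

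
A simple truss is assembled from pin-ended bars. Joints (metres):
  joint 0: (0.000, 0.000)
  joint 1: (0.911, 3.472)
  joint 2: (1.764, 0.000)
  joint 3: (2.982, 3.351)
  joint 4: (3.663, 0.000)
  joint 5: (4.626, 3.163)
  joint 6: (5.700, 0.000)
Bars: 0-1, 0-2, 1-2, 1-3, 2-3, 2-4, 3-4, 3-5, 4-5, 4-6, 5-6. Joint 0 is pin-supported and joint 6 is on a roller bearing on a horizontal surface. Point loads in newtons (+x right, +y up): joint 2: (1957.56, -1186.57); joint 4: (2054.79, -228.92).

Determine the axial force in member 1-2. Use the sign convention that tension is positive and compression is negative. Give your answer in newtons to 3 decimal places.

955.912

N=7 nodes, M=11 members, R=3 reactions → 2N=14, M+R=14
member 0 (0-1): L=3.5895, (cx,cy)=(0.2538,0.9673)
member 1 (0-2): L=1.7640, (cx,cy)=(1.0000,0.0000)
member 2 (1-2): L=3.5752, (cx,cy)=(0.2386,-0.9711)
member 3 (1-3): L=2.0745, (cx,cy)=(0.9983,-0.0583)
member 4 (2-3): L=3.5655, (cx,cy)=(0.3416,0.9398)
member 5 (2-4): L=1.8990, (cx,cy)=(1.0000,0.0000)
member 6 (3-4): L=3.4195, (cx,cy)=(0.1992,-0.9800)
member 7 (3-5): L=1.6547, (cx,cy)=(0.9935,-0.1136)
member 8 (4-5): L=3.3063, (cx,cy)=(0.2913,0.9566)
member 9 (4-6): L=2.0370, (cx,cy)=(1.0000,0.0000)
member 10 (5-6): L=3.3404, (cx,cy)=(0.3215,-0.9469)
solve A·x = −loads:
  F[0-1] = -931.6711 N (compression)
  F[0-2] = +4248.8024 N (tension)
  F[1-2] = +955.9116 N (tension)
  F[1-3] = -465.3107 N (compression)
  F[2-3] = +274.7944 N (tension)
  F[2-4] = +2425.4365 N (tension)
  F[3-4] = -253.8857 N (compression)
  F[3-5] = -322.1707 N (compression)
  F[4-5] = +499.3705 N (tension)
  F[4-6] = +174.6391 N (tension)
  F[5-6] = -543.1642 N (compression)
  Rx@0 = -4012.3500 N
  Ry@0 = +901.1666 N
  Ry@6 = +514.3234 N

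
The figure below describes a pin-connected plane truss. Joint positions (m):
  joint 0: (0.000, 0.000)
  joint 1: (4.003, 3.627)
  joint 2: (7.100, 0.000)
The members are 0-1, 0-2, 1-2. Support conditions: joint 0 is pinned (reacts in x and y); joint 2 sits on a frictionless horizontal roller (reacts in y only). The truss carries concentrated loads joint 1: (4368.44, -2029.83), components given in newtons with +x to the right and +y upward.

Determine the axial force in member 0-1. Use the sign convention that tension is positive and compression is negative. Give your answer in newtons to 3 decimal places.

N=3 nodes, M=3 members, R=3 reactions → 2N=6, M+R=6
member 0 (0-1): L=5.4018, (cx,cy)=(0.7411,0.6714)
member 1 (0-2): L=7.1000, (cx,cy)=(1.0000,0.0000)
member 2 (1-2): L=4.7693, (cx,cy)=(0.6494,-0.7605)
solve A·x = −loads:
  F[0-1] = +2004.9106 N (tension)
  F[0-2] = +2882.6947 N (tension)
  F[1-2] = -4439.3062 N (compression)
  Rx@0 = -4368.4400 N
  Ry@0 = -1346.1899 N
  Ry@2 = +3376.0199 N

2004.911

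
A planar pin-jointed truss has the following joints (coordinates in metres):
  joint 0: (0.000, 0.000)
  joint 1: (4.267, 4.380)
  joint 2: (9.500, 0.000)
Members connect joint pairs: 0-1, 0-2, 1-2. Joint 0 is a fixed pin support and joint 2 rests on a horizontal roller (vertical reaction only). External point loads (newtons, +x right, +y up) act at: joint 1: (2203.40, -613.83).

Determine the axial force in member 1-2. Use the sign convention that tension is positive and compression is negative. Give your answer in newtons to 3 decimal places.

-2012.322

N=3 nodes, M=3 members, R=3 reactions → 2N=6, M+R=6
member 0 (0-1): L=6.1149, (cx,cy)=(0.6978,0.7163)
member 1 (0-2): L=9.5000, (cx,cy)=(1.0000,0.0000)
member 2 (1-2): L=6.8241, (cx,cy)=(0.7668,-0.6418)
solve A·x = −loads:
  F[0-1] = +946.2139 N (tension)
  F[0-2] = +1543.1256 N (tension)
  F[1-2] = -2012.3224 N (compression)
  Rx@0 = -2203.4000 N
  Ry@0 = -677.7600 N
  Ry@2 = +1291.5900 N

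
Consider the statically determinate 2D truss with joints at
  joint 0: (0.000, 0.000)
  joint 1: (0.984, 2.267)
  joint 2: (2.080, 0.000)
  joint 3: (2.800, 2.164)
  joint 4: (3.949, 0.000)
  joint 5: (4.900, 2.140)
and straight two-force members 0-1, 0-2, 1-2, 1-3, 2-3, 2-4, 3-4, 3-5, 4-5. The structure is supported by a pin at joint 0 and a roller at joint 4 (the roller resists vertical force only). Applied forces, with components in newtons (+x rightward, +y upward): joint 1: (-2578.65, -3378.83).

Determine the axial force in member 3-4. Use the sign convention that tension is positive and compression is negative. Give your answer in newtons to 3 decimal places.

N=6 nodes, M=9 members, R=3 reactions → 2N=12, M+R=12
member 0 (0-1): L=2.4713, (cx,cy)=(0.3982,0.9173)
member 1 (0-2): L=2.0800, (cx,cy)=(1.0000,0.0000)
member 2 (1-2): L=2.5180, (cx,cy)=(0.4353,-0.9003)
member 3 (1-3): L=1.8189, (cx,cy)=(0.9984,-0.0566)
member 4 (2-3): L=2.2806, (cx,cy)=(0.3157,0.9489)
member 5 (2-4): L=1.8690, (cx,cy)=(1.0000,0.0000)
member 6 (3-4): L=2.4501, (cx,cy)=(0.4690,-0.8832)
member 7 (3-5): L=2.1001, (cx,cy)=(0.9999,-0.0114)
member 8 (4-5): L=2.3418, (cx,cy)=(0.4061,0.9138)
solve A·x = −loads:
  F[0-1] = -4379.3355 N (compression)
  F[0-2] = -834.9572 N (compression)
  F[1-2] = +674.9979 N (tension)
  F[1-3] = +542.0274 N (tension)
  F[2-3] = -640.4578 N (compression)
  F[2-4] = -338.9642 N (compression)
  F[3-4] = +722.8055 N (tension)
  F[3-5] = +0.0000 N (tension)
  F[4-5] = -0.0000 N (compression)
  Rx@0 = +2578.6500 N
  Ry@0 = +4017.2273 N
  Ry@4 = -638.3973 N

722.805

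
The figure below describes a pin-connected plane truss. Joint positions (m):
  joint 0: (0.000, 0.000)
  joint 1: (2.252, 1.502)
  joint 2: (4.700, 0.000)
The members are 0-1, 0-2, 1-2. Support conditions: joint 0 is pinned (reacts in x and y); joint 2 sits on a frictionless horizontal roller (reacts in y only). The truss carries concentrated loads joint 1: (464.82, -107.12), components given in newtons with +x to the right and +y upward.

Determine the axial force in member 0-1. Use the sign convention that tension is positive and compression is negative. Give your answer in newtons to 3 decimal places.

167.158

N=3 nodes, M=3 members, R=3 reactions → 2N=6, M+R=6
member 0 (0-1): L=2.7069, (cx,cy)=(0.8319,0.5549)
member 1 (0-2): L=4.7000, (cx,cy)=(1.0000,0.0000)
member 2 (1-2): L=2.8721, (cx,cy)=(0.8524,-0.5230)
solve A·x = −loads:
  F[0-1] = +167.1579 N (tension)
  F[0-2] = +325.7552 N (tension)
  F[1-2] = -382.1844 N (compression)
  Rx@0 = -464.8200 N
  Ry@0 = -92.7510 N
  Ry@2 = +199.8710 N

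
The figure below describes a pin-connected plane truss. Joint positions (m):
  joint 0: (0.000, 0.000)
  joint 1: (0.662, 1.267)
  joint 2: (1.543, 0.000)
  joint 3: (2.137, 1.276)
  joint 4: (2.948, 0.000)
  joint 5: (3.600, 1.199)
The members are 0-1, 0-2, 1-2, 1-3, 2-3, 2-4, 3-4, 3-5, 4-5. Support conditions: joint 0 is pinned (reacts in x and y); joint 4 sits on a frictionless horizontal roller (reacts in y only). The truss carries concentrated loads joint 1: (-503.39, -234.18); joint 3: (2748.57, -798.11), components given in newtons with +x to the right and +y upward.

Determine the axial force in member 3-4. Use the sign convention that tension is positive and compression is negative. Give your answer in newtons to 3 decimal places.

N=6 nodes, M=9 members, R=3 reactions → 2N=12, M+R=12
member 0 (0-1): L=1.4295, (cx,cy)=(0.4631,0.8863)
member 1 (0-2): L=1.5430, (cx,cy)=(1.0000,0.0000)
member 2 (1-2): L=1.5432, (cx,cy)=(0.5709,-0.8210)
member 3 (1-3): L=1.4750, (cx,cy)=(1.0000,0.0061)
member 4 (2-3): L=1.4075, (cx,cy)=(0.4220,0.9066)
member 5 (2-4): L=1.4050, (cx,cy)=(1.0000,0.0000)
member 6 (3-4): L=1.5119, (cx,cy)=(0.5364,-0.8440)
member 7 (3-5): L=1.4650, (cx,cy)=(0.9986,-0.0526)
member 8 (4-5): L=1.3648, (cx,cy)=(0.4777,0.8785)
solve A·x = −loads:
  F[0-1] = +645.5718 N (tension)
  F[0-2] = +1946.2210 N (tension)
  F[1-2] = -972.0484 N (compression)
  F[1-3] = +1357.3105 N (tension)
  F[2-3] = +880.3121 N (tension)
  F[2-4] = +1019.7670 N (tension)
  F[3-4] = -1901.1151 N (compression)
  F[3-5] = -0.0000 N (compression)
  F[4-5] = +0.0000 N (tension)
  Rx@0 = -2245.1800 N
  Ry@0 = -572.1769 N
  Ry@4 = +1604.4669 N

-1901.115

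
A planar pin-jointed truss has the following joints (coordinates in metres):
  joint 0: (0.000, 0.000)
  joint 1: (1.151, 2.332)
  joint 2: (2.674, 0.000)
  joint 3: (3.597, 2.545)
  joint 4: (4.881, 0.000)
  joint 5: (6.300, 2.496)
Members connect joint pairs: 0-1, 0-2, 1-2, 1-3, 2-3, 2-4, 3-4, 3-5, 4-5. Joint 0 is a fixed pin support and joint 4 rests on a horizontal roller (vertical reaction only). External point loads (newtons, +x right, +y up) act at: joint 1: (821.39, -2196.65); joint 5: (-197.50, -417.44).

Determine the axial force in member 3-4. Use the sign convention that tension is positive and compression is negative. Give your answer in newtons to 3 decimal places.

-1043.349

N=6 nodes, M=9 members, R=3 reactions → 2N=12, M+R=12
member 0 (0-1): L=2.6006, (cx,cy)=(0.4426,0.8967)
member 1 (0-2): L=2.6740, (cx,cy)=(1.0000,0.0000)
member 2 (1-2): L=2.7853, (cx,cy)=(0.5468,-0.8373)
member 3 (1-3): L=2.4553, (cx,cy)=(0.9962,0.0868)
member 4 (2-3): L=2.7072, (cx,cy)=(0.3409,0.9401)
member 5 (2-4): L=2.2070, (cx,cy)=(1.0000,0.0000)
member 6 (3-4): L=2.8506, (cx,cy)=(0.4504,-0.8928)
member 7 (3-5): L=2.7034, (cx,cy)=(0.9998,-0.0181)
member 8 (4-5): L=2.8712, (cx,cy)=(0.4942,0.8693)
solve A·x = −loads:
  F[0-1] = -1411.6458 N (compression)
  F[0-2] = +1248.6749 N (tension)
  F[1-2] = -1194.2114 N (compression)
  F[1-3] = -796.1767 N (compression)
  F[2-3] = +1063.5918 N (tension)
  F[2-4] = +233.0517 N (tension)
  F[3-4] = -1043.3490 N (compression)
  F[3-5] = +39.4189 N (tension)
  F[4-5] = -479.3617 N (compression)
  Rx@0 = -623.8900 N
  Ry@0 = +1265.8545 N
  Ry@4 = +1348.2355 N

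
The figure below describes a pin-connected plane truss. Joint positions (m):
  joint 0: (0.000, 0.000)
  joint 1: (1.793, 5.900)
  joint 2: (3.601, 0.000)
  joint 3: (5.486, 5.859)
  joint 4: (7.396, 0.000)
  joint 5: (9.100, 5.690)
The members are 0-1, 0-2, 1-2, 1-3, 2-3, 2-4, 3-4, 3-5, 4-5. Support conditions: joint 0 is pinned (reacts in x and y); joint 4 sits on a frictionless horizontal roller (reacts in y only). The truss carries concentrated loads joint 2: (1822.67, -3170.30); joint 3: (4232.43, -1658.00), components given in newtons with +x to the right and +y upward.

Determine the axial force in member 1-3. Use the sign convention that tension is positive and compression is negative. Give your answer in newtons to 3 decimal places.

N=6 nodes, M=9 members, R=3 reactions → 2N=12, M+R=12
member 0 (0-1): L=6.1664, (cx,cy)=(0.2908,0.9568)
member 1 (0-2): L=3.6010, (cx,cy)=(1.0000,0.0000)
member 2 (1-2): L=6.1708, (cx,cy)=(0.2930,-0.9561)
member 3 (1-3): L=3.6932, (cx,cy)=(0.9999,-0.0111)
member 4 (2-3): L=6.1548, (cx,cy)=(0.3063,0.9519)
member 5 (2-4): L=3.7950, (cx,cy)=(1.0000,0.0000)
member 6 (3-4): L=6.1625, (cx,cy)=(0.3099,-0.9508)
member 7 (3-5): L=3.6179, (cx,cy)=(0.9989,-0.0467)
member 8 (4-5): L=5.9397, (cx,cy)=(0.2869,0.9580)
solve A·x = −loads:
  F[0-1] = +1356.5764 N (tension)
  F[0-2] = +5660.6511 N (tension)
  F[1-2] = -1366.7697 N (compression)
  F[1-3] = +794.9511 N (tension)
  F[2-3] = +4703.0925 N (tension)
  F[2-4] = +1997.1264 N (tension)
  F[3-4] = -6443.5720 N (compression)
  F[3-5] = -0.0000 N (compression)
  F[4-5] = +0.0000 N (tension)
  Rx@0 = -6055.1000 N
  Ry@0 = -1297.9636 N
  Ry@4 = +6126.2636 N

794.951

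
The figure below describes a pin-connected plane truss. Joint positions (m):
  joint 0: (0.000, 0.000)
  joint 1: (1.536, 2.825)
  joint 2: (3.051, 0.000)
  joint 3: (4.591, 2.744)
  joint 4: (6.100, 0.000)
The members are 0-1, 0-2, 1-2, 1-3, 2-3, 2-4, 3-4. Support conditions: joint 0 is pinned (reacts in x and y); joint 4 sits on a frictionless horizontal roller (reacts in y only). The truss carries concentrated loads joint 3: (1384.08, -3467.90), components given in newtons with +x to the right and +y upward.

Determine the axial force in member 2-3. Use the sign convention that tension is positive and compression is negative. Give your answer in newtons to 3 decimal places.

-277.626

N=5 nodes, M=7 members, R=3 reactions → 2N=10, M+R=10
member 0 (0-1): L=3.2156, (cx,cy)=(0.4777,0.8785)
member 1 (0-2): L=3.0510, (cx,cy)=(1.0000,0.0000)
member 2 (1-2): L=3.2056, (cx,cy)=(0.4726,-0.8813)
member 3 (1-3): L=3.0561, (cx,cy)=(0.9996,-0.0265)
member 4 (2-3): L=3.1466, (cx,cy)=(0.4894,0.8721)
member 5 (2-4): L=3.0490, (cx,cy)=(1.0000,0.0000)
member 6 (3-4): L=3.1316, (cx,cy)=(0.4819,-0.8762)
solve A·x = −loads:
  F[0-1] = -267.7974 N (compression)
  F[0-2] = +1512.0001 N (tension)
  F[1-2] = +274.7212 N (tension)
  F[1-3] = -257.8470 N (compression)
  F[2-3] = -277.6260 N (compression)
  F[2-4] = +1777.7110 N (tension)
  F[3-4] = -3689.1943 N (compression)
  Rx@0 = -1384.0800 N
  Ry@0 = +235.2698 N
  Ry@4 = +3232.6302 N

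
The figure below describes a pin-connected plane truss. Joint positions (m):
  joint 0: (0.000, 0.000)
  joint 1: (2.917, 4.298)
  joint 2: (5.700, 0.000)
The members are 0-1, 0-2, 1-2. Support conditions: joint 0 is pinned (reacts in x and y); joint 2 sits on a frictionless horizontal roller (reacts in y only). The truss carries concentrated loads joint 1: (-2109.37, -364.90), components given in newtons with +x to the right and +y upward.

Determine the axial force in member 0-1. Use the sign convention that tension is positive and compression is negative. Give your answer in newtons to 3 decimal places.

-2137.580

N=3 nodes, M=3 members, R=3 reactions → 2N=6, M+R=6
member 0 (0-1): L=5.1944, (cx,cy)=(0.5616,0.8274)
member 1 (0-2): L=5.7000, (cx,cy)=(1.0000,0.0000)
member 2 (1-2): L=5.1203, (cx,cy)=(0.5435,-0.8394)
solve A·x = −loads:
  F[0-1] = -2137.5797 N (compression)
  F[0-2] = -908.9751 N (compression)
  F[1-2] = +1672.3904 N (tension)
  Rx@0 = +2109.3700 N
  Ry@0 = +1768.6998 N
  Ry@2 = -1403.7998 N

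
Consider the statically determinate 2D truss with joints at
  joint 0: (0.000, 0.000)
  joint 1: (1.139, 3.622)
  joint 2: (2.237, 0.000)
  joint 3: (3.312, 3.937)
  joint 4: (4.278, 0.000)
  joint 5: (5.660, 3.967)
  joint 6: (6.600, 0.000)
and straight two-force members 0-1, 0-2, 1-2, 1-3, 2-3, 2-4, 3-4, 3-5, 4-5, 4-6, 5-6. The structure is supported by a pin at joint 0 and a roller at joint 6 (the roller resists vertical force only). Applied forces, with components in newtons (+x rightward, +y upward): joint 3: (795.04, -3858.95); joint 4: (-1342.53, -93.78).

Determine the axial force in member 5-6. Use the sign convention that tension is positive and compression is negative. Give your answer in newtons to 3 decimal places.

N=7 nodes, M=11 members, R=3 reactions → 2N=14, M+R=14
member 0 (0-1): L=3.7969, (cx,cy)=(0.3000,0.9539)
member 1 (0-2): L=2.2370, (cx,cy)=(1.0000,0.0000)
member 2 (1-2): L=3.7848, (cx,cy)=(0.2901,-0.9570)
member 3 (1-3): L=2.1957, (cx,cy)=(0.9897,0.1435)
member 4 (2-3): L=4.0811, (cx,cy)=(0.2634,0.9647)
member 5 (2-4): L=2.0410, (cx,cy)=(1.0000,0.0000)
member 6 (3-4): L=4.0538, (cx,cy)=(0.2383,-0.9712)
member 7 (3-5): L=2.3482, (cx,cy)=(0.9999,0.0128)
member 8 (4-5): L=4.2008, (cx,cy)=(0.3290,0.9443)
member 9 (4-6): L=2.3220, (cx,cy)=(1.0000,0.0000)
member 10 (5-6): L=4.0768, (cx,cy)=(0.2306,-0.9731)
solve A·x = −loads:
  F[0-1] = -1552.7101 N (compression)
  F[0-2] = -81.7016 N (compression)
  F[1-2] = +1415.0250 N (tension)
  F[1-3] = -885.4606 N (compression)
  F[2-3] = -1403.7431 N (compression)
  F[2-4] = +698.5680 N (tension)
  F[3-4] = -2467.3970 N (compression)
  F[3-5] = -1453.2454 N (compression)
  F[4-5] = +2636.8763 N (tension)
  F[4-6] = +585.6414 N (tension)
  F[5-6] = -2539.9689 N (compression)
  Rx@0 = +547.4900 N
  Ry@0 = +1481.1988 N
  Ry@6 = +2471.5312 N

-2539.969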